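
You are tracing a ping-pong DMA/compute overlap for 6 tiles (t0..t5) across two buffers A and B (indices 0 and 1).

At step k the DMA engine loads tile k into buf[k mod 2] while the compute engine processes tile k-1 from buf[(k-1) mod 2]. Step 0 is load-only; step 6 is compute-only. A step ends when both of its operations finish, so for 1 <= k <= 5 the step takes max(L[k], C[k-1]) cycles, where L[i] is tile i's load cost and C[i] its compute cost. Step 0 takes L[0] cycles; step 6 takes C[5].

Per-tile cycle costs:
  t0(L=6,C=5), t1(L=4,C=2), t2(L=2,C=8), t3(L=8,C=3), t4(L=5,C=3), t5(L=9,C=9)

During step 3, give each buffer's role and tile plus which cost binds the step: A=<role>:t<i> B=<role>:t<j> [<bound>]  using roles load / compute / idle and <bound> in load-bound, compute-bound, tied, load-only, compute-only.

step 3: A=compute:t2 B=load:t3 [tied]

step 0: L[0]=6 → dur=6, Σ=6 | A=load:t0 B=idle [load-only]
step 1: L[1]=4 C[0]=5 → dur=5, Σ=11 | A=compute:t0 B=load:t1 [compute-bound]
step 2: L[2]=2 C[1]=2 → dur=2, Σ=13 | A=load:t2 B=compute:t1 [tied]
step 3: L[3]=8 C[2]=8 → dur=8, Σ=21 | A=compute:t2 B=load:t3 [tied]
step 4: L[4]=5 C[3]=3 → dur=5, Σ=26 | A=load:t4 B=compute:t3 [load-bound]
step 5: L[5]=9 C[4]=3 → dur=9, Σ=35 | A=compute:t4 B=load:t5 [load-bound]
step 6: C[5]=9 → dur=9, Σ=44 | A=idle B=compute:t5 [compute-only]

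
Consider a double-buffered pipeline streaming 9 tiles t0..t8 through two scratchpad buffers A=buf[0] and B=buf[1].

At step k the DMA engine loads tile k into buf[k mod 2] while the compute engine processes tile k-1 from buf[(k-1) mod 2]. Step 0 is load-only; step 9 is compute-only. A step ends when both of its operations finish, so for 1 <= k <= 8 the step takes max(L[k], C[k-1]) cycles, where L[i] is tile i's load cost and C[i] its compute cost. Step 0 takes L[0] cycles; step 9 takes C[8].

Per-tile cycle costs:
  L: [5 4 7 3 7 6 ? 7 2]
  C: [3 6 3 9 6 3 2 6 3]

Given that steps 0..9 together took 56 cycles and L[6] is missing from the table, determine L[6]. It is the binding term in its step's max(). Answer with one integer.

step 0 → dur = L[0]=5 = 5
step 1 → dur = max(L[1]=4, C[0]=3) = 4
step 2 → dur = max(L[2]=7, C[1]=6) = 7
step 3 → dur = max(L[3]=3, C[2]=3) = 3
step 4 → dur = max(L[4]=7, C[3]=9) = 9
step 5 → dur = max(L[5]=6, C[4]=6) = 6
step 6 → dur = max(L[6]=?, C[5]=3) = L[6]  (unknown; binding)
step 7 → dur = max(L[7]=7, C[6]=2) = 7
step 8 → dur = max(L[8]=2, C[7]=6) = 6
step 9 → dur = C[8]=3 = 3
sum of known step durations = 50
dur[6] = total - known = 56 - 50 = 6
L[6] is the binding max in step 6, so L[6] = dur[6] = 6

L[6] = 6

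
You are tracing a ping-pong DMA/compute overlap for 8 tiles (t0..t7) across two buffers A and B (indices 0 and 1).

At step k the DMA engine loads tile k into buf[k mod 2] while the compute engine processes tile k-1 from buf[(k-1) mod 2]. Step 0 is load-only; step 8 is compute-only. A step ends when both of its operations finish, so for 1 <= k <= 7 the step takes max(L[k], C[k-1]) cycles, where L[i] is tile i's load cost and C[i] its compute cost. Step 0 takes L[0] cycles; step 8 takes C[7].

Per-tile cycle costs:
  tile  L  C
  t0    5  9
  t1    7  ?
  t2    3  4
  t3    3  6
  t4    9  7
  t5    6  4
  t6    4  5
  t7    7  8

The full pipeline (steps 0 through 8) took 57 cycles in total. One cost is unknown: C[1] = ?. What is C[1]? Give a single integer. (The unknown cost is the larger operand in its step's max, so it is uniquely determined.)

C[1] = 4

step 0 = dur = L[0]=5 = 5
step 1 = dur = max(L[1]=7, C[0]=9) = 9
step 2 = dur = max(L[2]=3, C[1]=?) = C[1]  (unknown; binding)
step 3 = dur = max(L[3]=3, C[2]=4) = 4
step 4 = dur = max(L[4]=9, C[3]=6) = 9
step 5 = dur = max(L[5]=6, C[4]=7) = 7
step 6 = dur = max(L[6]=4, C[5]=4) = 4
step 7 = dur = max(L[7]=7, C[6]=5) = 7
step 8 = dur = C[7]=8 = 8
sum of known step durations = 53
dur[2] = total - known = 57 - 53 = 4
C[1] is the binding max in step 2, so C[1] = dur[2] = 4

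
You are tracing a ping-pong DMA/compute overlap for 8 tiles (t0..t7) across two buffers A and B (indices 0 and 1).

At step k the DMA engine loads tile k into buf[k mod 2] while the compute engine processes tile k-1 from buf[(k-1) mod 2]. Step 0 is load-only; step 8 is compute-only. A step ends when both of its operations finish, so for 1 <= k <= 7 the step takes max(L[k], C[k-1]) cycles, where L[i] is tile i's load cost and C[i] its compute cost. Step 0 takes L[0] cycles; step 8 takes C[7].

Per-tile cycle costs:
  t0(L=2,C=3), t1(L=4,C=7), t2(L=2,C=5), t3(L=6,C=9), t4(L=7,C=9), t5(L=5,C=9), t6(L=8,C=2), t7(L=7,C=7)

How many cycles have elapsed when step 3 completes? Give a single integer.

end_cycle[3] = 19

[0] DMA t0→A (2c) ∥ CU idle ⇒ 2c, clock 2
[1] DMA t1→B (4c) ∥ CU A:t0 (3c) ⇒ 4c, clock 6
[2] DMA t2→A (2c) ∥ CU B:t1 (7c) ⇒ 7c, clock 13
[3] DMA t3→B (6c) ∥ CU A:t2 (5c) ⇒ 6c, clock 19
[4] DMA t4→A (7c) ∥ CU B:t3 (9c) ⇒ 9c, clock 28
[5] DMA t5→B (5c) ∥ CU A:t4 (9c) ⇒ 9c, clock 37
[6] DMA t6→A (8c) ∥ CU B:t5 (9c) ⇒ 9c, clock 46
[7] DMA t7→B (7c) ∥ CU A:t6 (2c) ⇒ 7c, clock 53
[8] DMA idle ∥ CU B:t7 (7c) ⇒ 7c, clock 60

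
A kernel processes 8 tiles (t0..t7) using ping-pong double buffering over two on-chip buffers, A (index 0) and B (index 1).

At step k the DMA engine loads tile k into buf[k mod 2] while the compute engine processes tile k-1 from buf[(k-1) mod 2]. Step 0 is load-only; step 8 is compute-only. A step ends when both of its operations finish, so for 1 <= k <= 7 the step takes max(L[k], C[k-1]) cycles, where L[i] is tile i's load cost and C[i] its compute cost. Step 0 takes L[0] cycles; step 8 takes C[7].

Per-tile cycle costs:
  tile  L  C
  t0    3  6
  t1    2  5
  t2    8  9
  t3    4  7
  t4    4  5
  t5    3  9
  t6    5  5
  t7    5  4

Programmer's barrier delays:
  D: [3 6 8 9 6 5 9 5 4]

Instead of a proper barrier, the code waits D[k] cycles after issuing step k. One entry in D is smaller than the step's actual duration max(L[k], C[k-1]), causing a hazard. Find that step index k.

[0] required=L[0]=3=3 vs D=3 ok
[1] required=max(L[1]=2,C[0]=6)=6 vs D=6 ok
[2] required=max(L[2]=8,C[1]=5)=8 vs D=8 ok
[3] required=max(L[3]=4,C[2]=9)=9 vs D=9 ok
[4] required=max(L[4]=4,C[3]=7)=7 vs D=6 SHORT
[5] required=max(L[5]=3,C[4]=5)=5 vs D=5 ok
[6] required=max(L[6]=5,C[5]=9)=9 vs D=9 ok
[7] required=max(L[7]=5,C[6]=5)=5 vs D=5 ok
[8] required=C[7]=4=4 vs D=4 ok

hazard at step 4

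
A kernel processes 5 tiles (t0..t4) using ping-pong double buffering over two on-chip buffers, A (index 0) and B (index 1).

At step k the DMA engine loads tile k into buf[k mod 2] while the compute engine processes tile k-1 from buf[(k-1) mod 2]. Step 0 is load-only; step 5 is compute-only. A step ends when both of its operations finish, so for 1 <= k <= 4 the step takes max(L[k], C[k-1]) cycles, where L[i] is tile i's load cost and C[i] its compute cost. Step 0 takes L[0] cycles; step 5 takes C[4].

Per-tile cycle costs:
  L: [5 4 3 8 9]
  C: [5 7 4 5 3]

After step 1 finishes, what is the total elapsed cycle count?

  0. 5=5c; end=5; A:t0 B:-
  1. max(4,5)=5c; end=10; A:t0 B:t1
  2. max(3,7)=7c; end=17; A:t2 B:t1
  3. max(8,4)=8c; end=25; A:t2 B:t3
  4. max(9,5)=9c; end=34; A:t4 B:t3
  5. 3=3c; end=37; A:t4 B:t3

end_cycle[1] = 10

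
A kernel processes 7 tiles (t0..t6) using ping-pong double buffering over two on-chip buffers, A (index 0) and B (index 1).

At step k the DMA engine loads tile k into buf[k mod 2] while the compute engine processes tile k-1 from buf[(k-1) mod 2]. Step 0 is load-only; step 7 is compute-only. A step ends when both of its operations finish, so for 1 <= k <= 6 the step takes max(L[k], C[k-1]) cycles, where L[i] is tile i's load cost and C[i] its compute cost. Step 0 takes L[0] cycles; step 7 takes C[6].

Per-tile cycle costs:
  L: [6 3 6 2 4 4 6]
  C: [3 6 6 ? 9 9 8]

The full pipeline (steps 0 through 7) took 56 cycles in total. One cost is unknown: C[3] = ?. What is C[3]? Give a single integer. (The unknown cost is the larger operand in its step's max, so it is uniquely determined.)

C[3] = 9

step 0: dur = L[0]=6 = 6
step 1: dur = max(L[1]=3, C[0]=3) = 3
step 2: dur = max(L[2]=6, C[1]=6) = 6
step 3: dur = max(L[3]=2, C[2]=6) = 6
step 4: dur = max(L[4]=4, C[3]=?) = C[3]  (unknown; binding)
step 5: dur = max(L[5]=4, C[4]=9) = 9
step 6: dur = max(L[6]=6, C[5]=9) = 9
step 7: dur = C[6]=8 = 8
sum of known step durations = 47
dur[4] = total - known = 56 - 47 = 9
C[3] is the binding max in step 4, so C[3] = dur[4] = 9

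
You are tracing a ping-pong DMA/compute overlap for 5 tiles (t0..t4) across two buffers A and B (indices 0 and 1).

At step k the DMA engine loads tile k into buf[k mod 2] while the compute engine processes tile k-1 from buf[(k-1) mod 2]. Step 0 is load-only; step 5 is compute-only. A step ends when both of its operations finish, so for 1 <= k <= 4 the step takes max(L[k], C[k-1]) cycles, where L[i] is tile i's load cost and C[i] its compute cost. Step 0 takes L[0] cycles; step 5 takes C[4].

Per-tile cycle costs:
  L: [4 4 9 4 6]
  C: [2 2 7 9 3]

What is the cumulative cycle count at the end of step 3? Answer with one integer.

end_cycle[3] = 24

step 0: L[0]=4 → dur=4, Σ=4 | A=load:t0 B=idle [load-only]
step 1: L[1]=4 C[0]=2 → dur=4, Σ=8 | A=compute:t0 B=load:t1 [load-bound]
step 2: L[2]=9 C[1]=2 → dur=9, Σ=17 | A=load:t2 B=compute:t1 [load-bound]
step 3: L[3]=4 C[2]=7 → dur=7, Σ=24 | A=compute:t2 B=load:t3 [compute-bound]
step 4: L[4]=6 C[3]=9 → dur=9, Σ=33 | A=load:t4 B=compute:t3 [compute-bound]
step 5: C[4]=3 → dur=3, Σ=36 | A=compute:t4 B=idle [compute-only]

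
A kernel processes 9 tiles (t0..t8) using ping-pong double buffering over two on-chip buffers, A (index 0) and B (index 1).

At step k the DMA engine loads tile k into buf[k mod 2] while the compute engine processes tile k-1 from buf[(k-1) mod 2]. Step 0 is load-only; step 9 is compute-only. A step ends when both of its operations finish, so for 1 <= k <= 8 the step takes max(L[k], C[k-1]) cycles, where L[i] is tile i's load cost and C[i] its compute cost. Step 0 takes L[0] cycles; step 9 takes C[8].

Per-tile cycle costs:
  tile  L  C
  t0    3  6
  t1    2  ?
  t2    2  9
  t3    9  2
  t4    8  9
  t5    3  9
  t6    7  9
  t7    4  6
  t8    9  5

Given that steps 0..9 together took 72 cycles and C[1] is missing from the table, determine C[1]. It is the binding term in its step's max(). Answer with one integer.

step 0 = dur = L[0]=3 = 3
step 1 = dur = max(L[1]=2, C[0]=6) = 6
step 2 = dur = max(L[2]=2, C[1]=?) = C[1]  (unknown; binding)
step 3 = dur = max(L[3]=9, C[2]=9) = 9
step 4 = dur = max(L[4]=8, C[3]=2) = 8
step 5 = dur = max(L[5]=3, C[4]=9) = 9
step 6 = dur = max(L[6]=7, C[5]=9) = 9
step 7 = dur = max(L[7]=4, C[6]=9) = 9
step 8 = dur = max(L[8]=9, C[7]=6) = 9
step 9 = dur = C[8]=5 = 5
sum of known step durations = 67
dur[2] = total - known = 72 - 67 = 5
C[1] is the binding max in step 2, so C[1] = dur[2] = 5

C[1] = 5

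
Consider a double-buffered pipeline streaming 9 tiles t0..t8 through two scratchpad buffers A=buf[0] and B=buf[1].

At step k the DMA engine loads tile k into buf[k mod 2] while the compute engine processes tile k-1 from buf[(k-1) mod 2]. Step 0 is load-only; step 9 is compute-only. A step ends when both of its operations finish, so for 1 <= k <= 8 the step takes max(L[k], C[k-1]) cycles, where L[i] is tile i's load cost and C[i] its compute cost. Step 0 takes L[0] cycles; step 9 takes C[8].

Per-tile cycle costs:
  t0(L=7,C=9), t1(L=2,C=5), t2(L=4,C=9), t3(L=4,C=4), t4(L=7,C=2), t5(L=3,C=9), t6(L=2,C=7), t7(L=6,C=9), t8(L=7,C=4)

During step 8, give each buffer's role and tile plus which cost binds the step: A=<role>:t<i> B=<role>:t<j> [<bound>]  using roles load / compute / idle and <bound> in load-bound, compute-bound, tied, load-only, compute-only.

step 0: L[0]=7 → dur=7, Σ=7 | A=load:t0 B=idle [load-only]
step 1: L[1]=2 C[0]=9 → dur=9, Σ=16 | A=compute:t0 B=load:t1 [compute-bound]
step 2: L[2]=4 C[1]=5 → dur=5, Σ=21 | A=load:t2 B=compute:t1 [compute-bound]
step 3: L[3]=4 C[2]=9 → dur=9, Σ=30 | A=compute:t2 B=load:t3 [compute-bound]
step 4: L[4]=7 C[3]=4 → dur=7, Σ=37 | A=load:t4 B=compute:t3 [load-bound]
step 5: L[5]=3 C[4]=2 → dur=3, Σ=40 | A=compute:t4 B=load:t5 [load-bound]
step 6: L[6]=2 C[5]=9 → dur=9, Σ=49 | A=load:t6 B=compute:t5 [compute-bound]
step 7: L[7]=6 C[6]=7 → dur=7, Σ=56 | A=compute:t6 B=load:t7 [compute-bound]
step 8: L[8]=7 C[7]=9 → dur=9, Σ=65 | A=load:t8 B=compute:t7 [compute-bound]
step 9: C[8]=4 → dur=4, Σ=69 | A=compute:t8 B=idle [compute-only]

step 8: A=load:t8 B=compute:t7 [compute-bound]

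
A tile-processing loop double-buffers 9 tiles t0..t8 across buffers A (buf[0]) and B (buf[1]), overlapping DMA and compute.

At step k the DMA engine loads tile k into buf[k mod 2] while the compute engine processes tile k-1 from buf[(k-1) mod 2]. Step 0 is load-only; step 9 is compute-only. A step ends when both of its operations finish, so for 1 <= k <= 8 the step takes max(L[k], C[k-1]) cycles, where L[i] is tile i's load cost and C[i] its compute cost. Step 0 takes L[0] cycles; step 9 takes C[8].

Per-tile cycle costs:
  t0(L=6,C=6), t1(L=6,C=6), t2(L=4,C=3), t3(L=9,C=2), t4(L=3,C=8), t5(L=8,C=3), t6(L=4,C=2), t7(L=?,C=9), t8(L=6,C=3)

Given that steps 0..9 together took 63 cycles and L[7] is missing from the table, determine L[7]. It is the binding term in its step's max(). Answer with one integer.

L[7] = 9

step 0 | dur = L[0]=6 = 6
step 1 | dur = max(L[1]=6, C[0]=6) = 6
step 2 | dur = max(L[2]=4, C[1]=6) = 6
step 3 | dur = max(L[3]=9, C[2]=3) = 9
step 4 | dur = max(L[4]=3, C[3]=2) = 3
step 5 | dur = max(L[5]=8, C[4]=8) = 8
step 6 | dur = max(L[6]=4, C[5]=3) = 4
step 7 | dur = max(L[7]=?, C[6]=2) = L[7]  (unknown; binding)
step 8 | dur = max(L[8]=6, C[7]=9) = 9
step 9 | dur = C[8]=3 = 3
sum of known step durations = 54
dur[7] = total - known = 63 - 54 = 9
L[7] is the binding max in step 7, so L[7] = dur[7] = 9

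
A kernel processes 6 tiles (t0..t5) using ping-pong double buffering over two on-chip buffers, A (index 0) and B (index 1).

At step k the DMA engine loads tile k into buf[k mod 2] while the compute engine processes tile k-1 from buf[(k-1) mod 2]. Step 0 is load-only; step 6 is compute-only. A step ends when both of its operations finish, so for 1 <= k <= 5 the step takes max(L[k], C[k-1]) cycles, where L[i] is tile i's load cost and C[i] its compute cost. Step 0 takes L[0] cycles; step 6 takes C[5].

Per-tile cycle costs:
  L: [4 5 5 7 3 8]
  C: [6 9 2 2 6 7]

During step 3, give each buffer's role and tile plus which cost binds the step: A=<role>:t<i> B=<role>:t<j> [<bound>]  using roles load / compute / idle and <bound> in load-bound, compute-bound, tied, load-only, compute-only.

step 3: A=compute:t2 B=load:t3 [load-bound]

k=0 load=t0/4c comp=- wait=4 total=4
k=1 load=t1/5c comp=t0/6c wait=6 total=10
k=2 load=t2/5c comp=t1/9c wait=9 total=19
k=3 load=t3/7c comp=t2/2c wait=7 total=26
k=4 load=t4/3c comp=t3/2c wait=3 total=29
k=5 load=t5/8c comp=t4/6c wait=8 total=37
k=6 load=- comp=t5/7c wait=7 total=44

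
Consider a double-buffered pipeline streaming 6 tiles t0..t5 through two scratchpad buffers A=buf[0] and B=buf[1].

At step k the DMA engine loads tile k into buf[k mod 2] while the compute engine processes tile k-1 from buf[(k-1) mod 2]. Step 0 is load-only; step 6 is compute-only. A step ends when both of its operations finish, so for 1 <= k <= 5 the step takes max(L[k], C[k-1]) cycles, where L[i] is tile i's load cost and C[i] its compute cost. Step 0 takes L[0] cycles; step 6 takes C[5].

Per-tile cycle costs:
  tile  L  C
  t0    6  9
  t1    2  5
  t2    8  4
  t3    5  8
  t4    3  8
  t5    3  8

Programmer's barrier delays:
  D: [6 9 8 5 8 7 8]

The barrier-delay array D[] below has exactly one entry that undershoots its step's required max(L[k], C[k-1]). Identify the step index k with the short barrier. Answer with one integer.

hazard at step 5

k=0 barrier L[0]=6→6c, D[0]=6 ok
k=1 barrier max(L[1]=2,C[0]=9)→9c, D[1]=9 ok
k=2 barrier max(L[2]=8,C[1]=5)→8c, D[2]=8 ok
k=3 barrier max(L[3]=5,C[2]=4)→5c, D[3]=5 ok
k=4 barrier max(L[4]=3,C[3]=8)→8c, D[4]=8 ok
k=5 barrier max(L[5]=3,C[4]=8)→8c, D[5]=7 SHORT
k=6 barrier C[5]=8→8c, D[6]=8 ok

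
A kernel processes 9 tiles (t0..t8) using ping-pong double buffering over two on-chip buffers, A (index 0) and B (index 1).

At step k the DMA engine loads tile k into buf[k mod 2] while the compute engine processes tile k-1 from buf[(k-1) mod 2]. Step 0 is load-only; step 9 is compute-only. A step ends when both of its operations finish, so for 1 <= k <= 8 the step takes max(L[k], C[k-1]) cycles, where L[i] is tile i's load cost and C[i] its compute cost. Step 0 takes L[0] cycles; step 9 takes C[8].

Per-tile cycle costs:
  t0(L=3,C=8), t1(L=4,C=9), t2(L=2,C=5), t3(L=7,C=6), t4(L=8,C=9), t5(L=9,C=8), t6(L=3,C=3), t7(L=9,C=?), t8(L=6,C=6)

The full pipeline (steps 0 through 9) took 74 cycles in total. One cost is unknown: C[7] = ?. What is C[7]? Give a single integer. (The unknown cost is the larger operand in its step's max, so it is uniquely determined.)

step 0 | dur = L[0]=3 = 3
step 1 | dur = max(L[1]=4, C[0]=8) = 8
step 2 | dur = max(L[2]=2, C[1]=9) = 9
step 3 | dur = max(L[3]=7, C[2]=5) = 7
step 4 | dur = max(L[4]=8, C[3]=6) = 8
step 5 | dur = max(L[5]=9, C[4]=9) = 9
step 6 | dur = max(L[6]=3, C[5]=8) = 8
step 7 | dur = max(L[7]=9, C[6]=3) = 9
step 8 | dur = max(L[8]=6, C[7]=?) = C[7]  (unknown; binding)
step 9 | dur = C[8]=6 = 6
sum of known step durations = 67
dur[8] = total - known = 74 - 67 = 7
C[7] is the binding max in step 8, so C[7] = dur[8] = 7

C[7] = 7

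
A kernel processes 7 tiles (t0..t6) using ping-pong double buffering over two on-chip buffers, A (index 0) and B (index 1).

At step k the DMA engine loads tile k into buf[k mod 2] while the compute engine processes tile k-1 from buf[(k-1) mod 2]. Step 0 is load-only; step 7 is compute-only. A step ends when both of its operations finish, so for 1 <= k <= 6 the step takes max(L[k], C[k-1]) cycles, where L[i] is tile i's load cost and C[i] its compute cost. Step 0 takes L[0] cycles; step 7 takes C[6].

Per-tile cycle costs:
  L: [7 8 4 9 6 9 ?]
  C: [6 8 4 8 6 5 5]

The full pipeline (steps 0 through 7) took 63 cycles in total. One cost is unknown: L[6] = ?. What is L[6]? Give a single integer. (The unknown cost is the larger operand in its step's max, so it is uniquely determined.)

step 0: dur = L[0]=7 = 7
step 1: dur = max(L[1]=8, C[0]=6) = 8
step 2: dur = max(L[2]=4, C[1]=8) = 8
step 3: dur = max(L[3]=9, C[2]=4) = 9
step 4: dur = max(L[4]=6, C[3]=8) = 8
step 5: dur = max(L[5]=9, C[4]=6) = 9
step 6: dur = max(L[6]=?, C[5]=5) = L[6]  (unknown; binding)
step 7: dur = C[6]=5 = 5
sum of known step durations = 54
dur[6] = total - known = 63 - 54 = 9
L[6] is the binding max in step 6, so L[6] = dur[6] = 9

L[6] = 9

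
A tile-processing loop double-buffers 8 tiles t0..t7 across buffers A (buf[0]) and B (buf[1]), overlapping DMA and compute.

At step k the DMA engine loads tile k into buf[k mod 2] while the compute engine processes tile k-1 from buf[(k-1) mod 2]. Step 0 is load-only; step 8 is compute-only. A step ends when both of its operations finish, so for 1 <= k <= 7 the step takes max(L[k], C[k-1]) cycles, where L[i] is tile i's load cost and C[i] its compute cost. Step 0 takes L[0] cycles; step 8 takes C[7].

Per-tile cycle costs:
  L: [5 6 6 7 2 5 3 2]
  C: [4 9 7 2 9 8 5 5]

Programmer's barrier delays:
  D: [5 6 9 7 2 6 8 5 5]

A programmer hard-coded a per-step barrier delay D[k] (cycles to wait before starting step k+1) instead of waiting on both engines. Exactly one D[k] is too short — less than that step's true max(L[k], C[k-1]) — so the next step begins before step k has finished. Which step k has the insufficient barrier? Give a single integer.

[0] required=L[0]=5=5 vs D=5 ok
[1] required=max(L[1]=6,C[0]=4)=6 vs D=6 ok
[2] required=max(L[2]=6,C[1]=9)=9 vs D=9 ok
[3] required=max(L[3]=7,C[2]=7)=7 vs D=7 ok
[4] required=max(L[4]=2,C[3]=2)=2 vs D=2 ok
[5] required=max(L[5]=5,C[4]=9)=9 vs D=6 SHORT
[6] required=max(L[6]=3,C[5]=8)=8 vs D=8 ok
[7] required=max(L[7]=2,C[6]=5)=5 vs D=5 ok
[8] required=C[7]=5=5 vs D=5 ok

hazard at step 5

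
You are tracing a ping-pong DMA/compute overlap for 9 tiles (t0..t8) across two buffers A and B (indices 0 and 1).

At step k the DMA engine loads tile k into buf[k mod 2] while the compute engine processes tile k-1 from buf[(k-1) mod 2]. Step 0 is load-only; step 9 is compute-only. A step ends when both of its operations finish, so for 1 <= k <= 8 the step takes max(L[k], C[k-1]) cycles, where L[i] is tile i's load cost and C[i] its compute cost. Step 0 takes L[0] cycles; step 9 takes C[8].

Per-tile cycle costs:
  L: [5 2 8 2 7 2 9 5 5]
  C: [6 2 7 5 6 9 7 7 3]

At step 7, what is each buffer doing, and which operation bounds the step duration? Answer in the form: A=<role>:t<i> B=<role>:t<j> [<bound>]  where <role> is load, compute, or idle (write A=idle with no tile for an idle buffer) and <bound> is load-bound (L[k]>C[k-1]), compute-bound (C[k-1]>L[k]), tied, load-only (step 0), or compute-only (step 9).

[0] DMA t0→A (5c) ∥ CU idle ⇒ 5c, clock 5
[1] DMA t1→B (2c) ∥ CU A:t0 (6c) ⇒ 6c, clock 11
[2] DMA t2→A (8c) ∥ CU B:t1 (2c) ⇒ 8c, clock 19
[3] DMA t3→B (2c) ∥ CU A:t2 (7c) ⇒ 7c, clock 26
[4] DMA t4→A (7c) ∥ CU B:t3 (5c) ⇒ 7c, clock 33
[5] DMA t5→B (2c) ∥ CU A:t4 (6c) ⇒ 6c, clock 39
[6] DMA t6→A (9c) ∥ CU B:t5 (9c) ⇒ 9c, clock 48
[7] DMA t7→B (5c) ∥ CU A:t6 (7c) ⇒ 7c, clock 55
[8] DMA t8→A (5c) ∥ CU B:t7 (7c) ⇒ 7c, clock 62
[9] DMA idle ∥ CU A:t8 (3c) ⇒ 3c, clock 65

step 7: A=compute:t6 B=load:t7 [compute-bound]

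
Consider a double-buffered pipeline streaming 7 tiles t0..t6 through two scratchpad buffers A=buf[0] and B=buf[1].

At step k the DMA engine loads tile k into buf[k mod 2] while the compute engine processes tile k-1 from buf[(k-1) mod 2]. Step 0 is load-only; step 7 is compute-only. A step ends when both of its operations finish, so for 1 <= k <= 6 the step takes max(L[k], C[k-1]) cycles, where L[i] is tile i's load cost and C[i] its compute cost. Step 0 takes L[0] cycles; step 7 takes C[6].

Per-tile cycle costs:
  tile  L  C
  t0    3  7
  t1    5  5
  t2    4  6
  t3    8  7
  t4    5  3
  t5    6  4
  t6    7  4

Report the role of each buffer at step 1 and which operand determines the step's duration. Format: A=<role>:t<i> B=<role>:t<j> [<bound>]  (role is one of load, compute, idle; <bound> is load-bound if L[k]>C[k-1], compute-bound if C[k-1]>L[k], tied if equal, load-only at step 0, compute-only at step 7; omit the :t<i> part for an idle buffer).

k=0 load=t0/3c comp=- wait=3 total=3
k=1 load=t1/5c comp=t0/7c wait=7 total=10
k=2 load=t2/4c comp=t1/5c wait=5 total=15
k=3 load=t3/8c comp=t2/6c wait=8 total=23
k=4 load=t4/5c comp=t3/7c wait=7 total=30
k=5 load=t5/6c comp=t4/3c wait=6 total=36
k=6 load=t6/7c comp=t5/4c wait=7 total=43
k=7 load=- comp=t6/4c wait=4 total=47

step 1: A=compute:t0 B=load:t1 [compute-bound]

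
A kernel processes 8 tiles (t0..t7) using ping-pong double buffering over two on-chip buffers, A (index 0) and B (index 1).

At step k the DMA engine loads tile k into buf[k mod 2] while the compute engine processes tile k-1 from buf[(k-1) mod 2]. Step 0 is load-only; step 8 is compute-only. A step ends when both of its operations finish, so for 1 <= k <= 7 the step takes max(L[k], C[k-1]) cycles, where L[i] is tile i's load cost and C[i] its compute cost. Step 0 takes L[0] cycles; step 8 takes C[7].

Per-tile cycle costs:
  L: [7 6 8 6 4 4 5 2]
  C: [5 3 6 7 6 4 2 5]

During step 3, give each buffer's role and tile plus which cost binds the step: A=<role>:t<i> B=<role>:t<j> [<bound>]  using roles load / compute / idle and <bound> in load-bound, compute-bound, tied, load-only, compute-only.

[0] DMA t0→A (7c) ∥ CU idle ⇒ 7c, clock 7
[1] DMA t1→B (6c) ∥ CU A:t0 (5c) ⇒ 6c, clock 13
[2] DMA t2→A (8c) ∥ CU B:t1 (3c) ⇒ 8c, clock 21
[3] DMA t3→B (6c) ∥ CU A:t2 (6c) ⇒ 6c, clock 27
[4] DMA t4→A (4c) ∥ CU B:t3 (7c) ⇒ 7c, clock 34
[5] DMA t5→B (4c) ∥ CU A:t4 (6c) ⇒ 6c, clock 40
[6] DMA t6→A (5c) ∥ CU B:t5 (4c) ⇒ 5c, clock 45
[7] DMA t7→B (2c) ∥ CU A:t6 (2c) ⇒ 2c, clock 47
[8] DMA idle ∥ CU B:t7 (5c) ⇒ 5c, clock 52

step 3: A=compute:t2 B=load:t3 [tied]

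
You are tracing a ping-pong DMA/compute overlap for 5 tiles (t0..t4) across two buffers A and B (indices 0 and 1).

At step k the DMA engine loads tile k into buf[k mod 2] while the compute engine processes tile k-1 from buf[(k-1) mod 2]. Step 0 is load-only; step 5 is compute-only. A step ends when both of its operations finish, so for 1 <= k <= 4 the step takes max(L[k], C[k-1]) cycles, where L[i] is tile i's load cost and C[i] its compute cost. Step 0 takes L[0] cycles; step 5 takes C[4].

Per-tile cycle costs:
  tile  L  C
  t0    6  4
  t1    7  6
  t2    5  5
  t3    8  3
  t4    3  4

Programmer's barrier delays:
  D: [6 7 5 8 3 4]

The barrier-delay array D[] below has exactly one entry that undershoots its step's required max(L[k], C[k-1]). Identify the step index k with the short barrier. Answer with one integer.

hazard at step 2

[0] required=L[0]=6=6 vs D=6 ok
[1] required=max(L[1]=7,C[0]=4)=7 vs D=7 ok
[2] required=max(L[2]=5,C[1]=6)=6 vs D=5 SHORT
[3] required=max(L[3]=8,C[2]=5)=8 vs D=8 ok
[4] required=max(L[4]=3,C[3]=3)=3 vs D=3 ok
[5] required=C[4]=4=4 vs D=4 ok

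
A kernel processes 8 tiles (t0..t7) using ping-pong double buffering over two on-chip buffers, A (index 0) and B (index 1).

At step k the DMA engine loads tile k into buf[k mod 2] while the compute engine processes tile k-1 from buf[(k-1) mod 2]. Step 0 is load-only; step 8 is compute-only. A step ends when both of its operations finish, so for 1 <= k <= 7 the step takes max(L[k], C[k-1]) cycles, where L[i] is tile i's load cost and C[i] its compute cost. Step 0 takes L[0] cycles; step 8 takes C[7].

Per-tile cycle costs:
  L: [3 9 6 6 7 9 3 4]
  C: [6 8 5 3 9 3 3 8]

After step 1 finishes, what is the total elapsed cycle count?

end_cycle[1] = 12

step 0: L[0]=3 → dur=3, Σ=3 | A=load:t0 B=idle [load-only]
step 1: L[1]=9 C[0]=6 → dur=9, Σ=12 | A=compute:t0 B=load:t1 [load-bound]
step 2: L[2]=6 C[1]=8 → dur=8, Σ=20 | A=load:t2 B=compute:t1 [compute-bound]
step 3: L[3]=6 C[2]=5 → dur=6, Σ=26 | A=compute:t2 B=load:t3 [load-bound]
step 4: L[4]=7 C[3]=3 → dur=7, Σ=33 | A=load:t4 B=compute:t3 [load-bound]
step 5: L[5]=9 C[4]=9 → dur=9, Σ=42 | A=compute:t4 B=load:t5 [tied]
step 6: L[6]=3 C[5]=3 → dur=3, Σ=45 | A=load:t6 B=compute:t5 [tied]
step 7: L[7]=4 C[6]=3 → dur=4, Σ=49 | A=compute:t6 B=load:t7 [load-bound]
step 8: C[7]=8 → dur=8, Σ=57 | A=idle B=compute:t7 [compute-only]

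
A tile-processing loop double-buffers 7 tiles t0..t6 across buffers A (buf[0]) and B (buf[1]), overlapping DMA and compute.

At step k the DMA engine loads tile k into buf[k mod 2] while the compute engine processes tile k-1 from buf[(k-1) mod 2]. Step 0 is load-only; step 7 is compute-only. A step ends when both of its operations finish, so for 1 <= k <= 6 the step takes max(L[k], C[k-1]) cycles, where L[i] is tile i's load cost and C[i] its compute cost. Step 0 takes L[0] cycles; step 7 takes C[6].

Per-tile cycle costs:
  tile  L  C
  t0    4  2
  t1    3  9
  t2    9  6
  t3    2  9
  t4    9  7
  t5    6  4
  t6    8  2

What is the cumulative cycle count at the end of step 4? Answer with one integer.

end_cycle[4] = 31

k=0 load=t0/4c comp=- wait=4 total=4
k=1 load=t1/3c comp=t0/2c wait=3 total=7
k=2 load=t2/9c comp=t1/9c wait=9 total=16
k=3 load=t3/2c comp=t2/6c wait=6 total=22
k=4 load=t4/9c comp=t3/9c wait=9 total=31
k=5 load=t5/6c comp=t4/7c wait=7 total=38
k=6 load=t6/8c comp=t5/4c wait=8 total=46
k=7 load=- comp=t6/2c wait=2 total=48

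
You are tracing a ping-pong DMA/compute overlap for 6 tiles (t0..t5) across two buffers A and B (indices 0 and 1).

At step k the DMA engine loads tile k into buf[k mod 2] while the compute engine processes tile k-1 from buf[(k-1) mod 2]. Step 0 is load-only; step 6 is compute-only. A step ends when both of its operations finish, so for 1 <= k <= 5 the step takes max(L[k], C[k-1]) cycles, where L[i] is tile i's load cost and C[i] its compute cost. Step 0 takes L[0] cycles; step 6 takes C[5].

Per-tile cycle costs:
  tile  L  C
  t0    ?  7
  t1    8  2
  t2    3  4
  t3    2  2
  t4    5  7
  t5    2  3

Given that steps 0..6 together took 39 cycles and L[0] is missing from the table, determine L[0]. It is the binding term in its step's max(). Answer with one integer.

L[0] = 9

step 0 → dur = L[0]=? = L[0]  (unknown; binding)
step 1 → dur = max(L[1]=8, C[0]=7) = 8
step 2 → dur = max(L[2]=3, C[1]=2) = 3
step 3 → dur = max(L[3]=2, C[2]=4) = 4
step 4 → dur = max(L[4]=5, C[3]=2) = 5
step 5 → dur = max(L[5]=2, C[4]=7) = 7
step 6 → dur = C[5]=3 = 3
sum of known step durations = 30
dur[0] = total - known = 39 - 30 = 9
L[0] is the binding max in step 0, so L[0] = dur[0] = 9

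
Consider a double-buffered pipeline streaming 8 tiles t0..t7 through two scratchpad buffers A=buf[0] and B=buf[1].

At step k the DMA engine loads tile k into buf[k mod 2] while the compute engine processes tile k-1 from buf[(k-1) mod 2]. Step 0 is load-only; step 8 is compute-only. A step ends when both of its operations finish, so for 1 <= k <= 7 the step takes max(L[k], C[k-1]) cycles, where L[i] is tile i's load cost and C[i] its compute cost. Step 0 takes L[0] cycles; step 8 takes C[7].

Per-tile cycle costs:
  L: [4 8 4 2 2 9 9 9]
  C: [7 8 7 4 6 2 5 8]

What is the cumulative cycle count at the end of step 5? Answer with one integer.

end_cycle[5] = 40

  0. 4=4c; end=4; A:t0 B:-
  1. max(8,7)=8c; end=12; A:t0 B:t1
  2. max(4,8)=8c; end=20; A:t2 B:t1
  3. max(2,7)=7c; end=27; A:t2 B:t3
  4. max(2,4)=4c; end=31; A:t4 B:t3
  5. max(9,6)=9c; end=40; A:t4 B:t5
  6. max(9,2)=9c; end=49; A:t6 B:t5
  7. max(9,5)=9c; end=58; A:t6 B:t7
  8. 8=8c; end=66; A:t6 B:t7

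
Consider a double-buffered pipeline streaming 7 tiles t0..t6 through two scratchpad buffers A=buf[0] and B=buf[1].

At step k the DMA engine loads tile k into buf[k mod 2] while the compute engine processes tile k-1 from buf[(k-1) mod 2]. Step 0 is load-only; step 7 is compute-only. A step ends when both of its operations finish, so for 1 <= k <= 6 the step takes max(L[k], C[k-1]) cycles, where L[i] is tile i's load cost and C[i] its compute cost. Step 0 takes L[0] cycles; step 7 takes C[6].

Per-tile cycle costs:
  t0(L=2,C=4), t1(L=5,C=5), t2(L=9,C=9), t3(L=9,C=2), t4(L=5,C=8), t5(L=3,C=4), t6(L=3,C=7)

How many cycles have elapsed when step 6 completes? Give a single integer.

[0] DMA t0→A (2c) ∥ CU idle ⇒ 2c, clock 2
[1] DMA t1→B (5c) ∥ CU A:t0 (4c) ⇒ 5c, clock 7
[2] DMA t2→A (9c) ∥ CU B:t1 (5c) ⇒ 9c, clock 16
[3] DMA t3→B (9c) ∥ CU A:t2 (9c) ⇒ 9c, clock 25
[4] DMA t4→A (5c) ∥ CU B:t3 (2c) ⇒ 5c, clock 30
[5] DMA t5→B (3c) ∥ CU A:t4 (8c) ⇒ 8c, clock 38
[6] DMA t6→A (3c) ∥ CU B:t5 (4c) ⇒ 4c, clock 42
[7] DMA idle ∥ CU A:t6 (7c) ⇒ 7c, clock 49

end_cycle[6] = 42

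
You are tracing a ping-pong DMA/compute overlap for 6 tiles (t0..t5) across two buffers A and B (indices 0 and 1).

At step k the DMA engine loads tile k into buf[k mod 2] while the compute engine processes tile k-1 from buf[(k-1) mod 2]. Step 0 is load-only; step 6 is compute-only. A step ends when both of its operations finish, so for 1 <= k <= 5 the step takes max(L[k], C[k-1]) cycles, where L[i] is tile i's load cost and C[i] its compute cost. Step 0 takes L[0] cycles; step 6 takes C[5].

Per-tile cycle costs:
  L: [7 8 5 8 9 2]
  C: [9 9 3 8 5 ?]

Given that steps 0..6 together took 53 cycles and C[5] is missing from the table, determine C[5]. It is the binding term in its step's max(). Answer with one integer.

C[5] = 6

step 0: dur = L[0]=7 = 7
step 1: dur = max(L[1]=8, C[0]=9) = 9
step 2: dur = max(L[2]=5, C[1]=9) = 9
step 3: dur = max(L[3]=8, C[2]=3) = 8
step 4: dur = max(L[4]=9, C[3]=8) = 9
step 5: dur = max(L[5]=2, C[4]=5) = 5
step 6: dur = C[5]=? = C[5]  (unknown; binding)
sum of known step durations = 47
dur[6] = total - known = 53 - 47 = 6
C[5] is the binding max in step 6, so C[5] = dur[6] = 6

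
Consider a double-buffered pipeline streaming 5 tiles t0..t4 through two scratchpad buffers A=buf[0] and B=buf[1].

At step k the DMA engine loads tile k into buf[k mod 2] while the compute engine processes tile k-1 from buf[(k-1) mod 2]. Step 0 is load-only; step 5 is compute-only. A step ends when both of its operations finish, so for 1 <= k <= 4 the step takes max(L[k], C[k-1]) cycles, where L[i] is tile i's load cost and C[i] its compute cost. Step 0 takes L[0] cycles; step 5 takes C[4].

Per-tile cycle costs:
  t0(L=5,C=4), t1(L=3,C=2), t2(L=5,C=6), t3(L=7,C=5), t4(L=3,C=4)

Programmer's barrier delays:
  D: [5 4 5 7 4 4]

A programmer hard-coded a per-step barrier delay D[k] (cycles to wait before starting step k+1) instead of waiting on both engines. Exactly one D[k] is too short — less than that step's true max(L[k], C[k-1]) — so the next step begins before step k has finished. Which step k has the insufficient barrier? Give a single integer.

[0] required=L[0]=5=5 vs D=5 ok
[1] required=max(L[1]=3,C[0]=4)=4 vs D=4 ok
[2] required=max(L[2]=5,C[1]=2)=5 vs D=5 ok
[3] required=max(L[3]=7,C[2]=6)=7 vs D=7 ok
[4] required=max(L[4]=3,C[3]=5)=5 vs D=4 SHORT
[5] required=C[4]=4=4 vs D=4 ok

hazard at step 4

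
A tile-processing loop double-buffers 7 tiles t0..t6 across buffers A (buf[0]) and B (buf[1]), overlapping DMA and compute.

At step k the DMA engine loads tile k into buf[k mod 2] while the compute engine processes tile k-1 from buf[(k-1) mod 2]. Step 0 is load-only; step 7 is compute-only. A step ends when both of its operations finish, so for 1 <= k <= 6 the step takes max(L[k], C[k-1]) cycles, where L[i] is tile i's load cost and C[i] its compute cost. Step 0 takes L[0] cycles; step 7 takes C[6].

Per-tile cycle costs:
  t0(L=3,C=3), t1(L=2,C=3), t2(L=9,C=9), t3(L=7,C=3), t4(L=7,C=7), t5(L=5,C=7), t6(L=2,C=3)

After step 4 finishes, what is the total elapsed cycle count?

end_cycle[4] = 31

  0. 3=3c; end=3; A:t0 B:-
  1. max(2,3)=3c; end=6; A:t0 B:t1
  2. max(9,3)=9c; end=15; A:t2 B:t1
  3. max(7,9)=9c; end=24; A:t2 B:t3
  4. max(7,3)=7c; end=31; A:t4 B:t3
  5. max(5,7)=7c; end=38; A:t4 B:t5
  6. max(2,7)=7c; end=45; A:t6 B:t5
  7. 3=3c; end=48; A:t6 B:t5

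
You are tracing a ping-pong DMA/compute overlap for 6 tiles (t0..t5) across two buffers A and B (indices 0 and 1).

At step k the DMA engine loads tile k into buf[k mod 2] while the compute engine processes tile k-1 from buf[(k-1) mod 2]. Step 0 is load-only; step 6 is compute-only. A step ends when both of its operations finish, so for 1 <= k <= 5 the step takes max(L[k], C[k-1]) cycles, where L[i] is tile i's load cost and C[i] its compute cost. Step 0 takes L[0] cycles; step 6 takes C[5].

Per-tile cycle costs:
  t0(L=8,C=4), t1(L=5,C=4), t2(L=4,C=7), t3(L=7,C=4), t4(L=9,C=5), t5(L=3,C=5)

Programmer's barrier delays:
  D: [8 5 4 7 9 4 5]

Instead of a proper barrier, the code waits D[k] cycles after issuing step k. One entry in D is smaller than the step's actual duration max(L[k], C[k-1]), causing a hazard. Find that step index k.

[0] required=L[0]=8=8 vs D=8 ok
[1] required=max(L[1]=5,C[0]=4)=5 vs D=5 ok
[2] required=max(L[2]=4,C[1]=4)=4 vs D=4 ok
[3] required=max(L[3]=7,C[2]=7)=7 vs D=7 ok
[4] required=max(L[4]=9,C[3]=4)=9 vs D=9 ok
[5] required=max(L[5]=3,C[4]=5)=5 vs D=4 SHORT
[6] required=C[5]=5=5 vs D=5 ok

hazard at step 5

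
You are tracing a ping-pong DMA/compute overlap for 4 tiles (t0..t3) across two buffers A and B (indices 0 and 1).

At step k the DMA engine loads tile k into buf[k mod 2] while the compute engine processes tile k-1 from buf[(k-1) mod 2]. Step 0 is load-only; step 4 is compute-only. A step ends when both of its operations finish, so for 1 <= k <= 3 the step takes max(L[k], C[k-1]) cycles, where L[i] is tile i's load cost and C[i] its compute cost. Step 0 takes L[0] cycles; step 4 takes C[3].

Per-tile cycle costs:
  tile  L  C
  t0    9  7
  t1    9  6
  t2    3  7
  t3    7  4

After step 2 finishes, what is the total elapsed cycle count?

k=0 load=t0/9c comp=- wait=9 total=9
k=1 load=t1/9c comp=t0/7c wait=9 total=18
k=2 load=t2/3c comp=t1/6c wait=6 total=24
k=3 load=t3/7c comp=t2/7c wait=7 total=31
k=4 load=- comp=t3/4c wait=4 total=35

end_cycle[2] = 24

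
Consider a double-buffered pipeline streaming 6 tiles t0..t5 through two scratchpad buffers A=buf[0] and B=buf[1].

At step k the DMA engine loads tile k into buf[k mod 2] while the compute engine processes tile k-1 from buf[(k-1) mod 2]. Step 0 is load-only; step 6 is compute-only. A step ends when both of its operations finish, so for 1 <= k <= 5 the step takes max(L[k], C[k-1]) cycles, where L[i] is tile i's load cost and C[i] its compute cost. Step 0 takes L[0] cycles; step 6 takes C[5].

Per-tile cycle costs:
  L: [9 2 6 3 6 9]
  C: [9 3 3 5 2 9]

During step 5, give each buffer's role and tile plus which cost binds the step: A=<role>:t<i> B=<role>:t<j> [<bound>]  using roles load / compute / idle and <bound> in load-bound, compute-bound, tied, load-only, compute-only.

step 5: A=compute:t4 B=load:t5 [load-bound]

step 0: L[0]=9 → dur=9, Σ=9 | A=load:t0 B=idle [load-only]
step 1: L[1]=2 C[0]=9 → dur=9, Σ=18 | A=compute:t0 B=load:t1 [compute-bound]
step 2: L[2]=6 C[1]=3 → dur=6, Σ=24 | A=load:t2 B=compute:t1 [load-bound]
step 3: L[3]=3 C[2]=3 → dur=3, Σ=27 | A=compute:t2 B=load:t3 [tied]
step 4: L[4]=6 C[3]=5 → dur=6, Σ=33 | A=load:t4 B=compute:t3 [load-bound]
step 5: L[5]=9 C[4]=2 → dur=9, Σ=42 | A=compute:t4 B=load:t5 [load-bound]
step 6: C[5]=9 → dur=9, Σ=51 | A=idle B=compute:t5 [compute-only]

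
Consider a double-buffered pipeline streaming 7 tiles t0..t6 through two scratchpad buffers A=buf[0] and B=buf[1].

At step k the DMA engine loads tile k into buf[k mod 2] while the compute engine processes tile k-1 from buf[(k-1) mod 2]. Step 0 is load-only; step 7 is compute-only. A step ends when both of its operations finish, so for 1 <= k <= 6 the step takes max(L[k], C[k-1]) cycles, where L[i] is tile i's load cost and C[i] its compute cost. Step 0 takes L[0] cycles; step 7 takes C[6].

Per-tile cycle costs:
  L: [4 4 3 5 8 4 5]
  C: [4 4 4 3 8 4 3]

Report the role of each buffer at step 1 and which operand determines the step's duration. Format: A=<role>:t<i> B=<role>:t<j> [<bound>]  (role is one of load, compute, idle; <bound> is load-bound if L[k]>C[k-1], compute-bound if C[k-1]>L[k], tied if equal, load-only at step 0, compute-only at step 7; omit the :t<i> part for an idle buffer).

step 1: A=compute:t0 B=load:t1 [tied]

[0] DMA t0→A (4c) ∥ CU idle ⇒ 4c, clock 4
[1] DMA t1→B (4c) ∥ CU A:t0 (4c) ⇒ 4c, clock 8
[2] DMA t2→A (3c) ∥ CU B:t1 (4c) ⇒ 4c, clock 12
[3] DMA t3→B (5c) ∥ CU A:t2 (4c) ⇒ 5c, clock 17
[4] DMA t4→A (8c) ∥ CU B:t3 (3c) ⇒ 8c, clock 25
[5] DMA t5→B (4c) ∥ CU A:t4 (8c) ⇒ 8c, clock 33
[6] DMA t6→A (5c) ∥ CU B:t5 (4c) ⇒ 5c, clock 38
[7] DMA idle ∥ CU A:t6 (3c) ⇒ 3c, clock 41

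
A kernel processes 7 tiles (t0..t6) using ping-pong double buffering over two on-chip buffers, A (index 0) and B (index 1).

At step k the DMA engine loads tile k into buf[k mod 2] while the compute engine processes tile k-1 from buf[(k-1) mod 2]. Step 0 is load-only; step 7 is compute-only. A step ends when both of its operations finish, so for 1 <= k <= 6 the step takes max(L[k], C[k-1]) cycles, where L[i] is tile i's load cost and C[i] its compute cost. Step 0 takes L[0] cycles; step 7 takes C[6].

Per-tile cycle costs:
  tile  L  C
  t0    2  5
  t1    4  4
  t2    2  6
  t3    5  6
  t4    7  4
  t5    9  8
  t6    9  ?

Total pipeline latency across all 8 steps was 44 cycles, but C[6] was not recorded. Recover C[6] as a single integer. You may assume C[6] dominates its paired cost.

C[6] = 2

step 0 = dur = L[0]=2 = 2
step 1 = dur = max(L[1]=4, C[0]=5) = 5
step 2 = dur = max(L[2]=2, C[1]=4) = 4
step 3 = dur = max(L[3]=5, C[2]=6) = 6
step 4 = dur = max(L[4]=7, C[3]=6) = 7
step 5 = dur = max(L[5]=9, C[4]=4) = 9
step 6 = dur = max(L[6]=9, C[5]=8) = 9
step 7 = dur = C[6]=? = C[6]  (unknown; binding)
sum of known step durations = 42
dur[7] = total - known = 44 - 42 = 2
C[6] is the binding max in step 7, so C[6] = dur[7] = 2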